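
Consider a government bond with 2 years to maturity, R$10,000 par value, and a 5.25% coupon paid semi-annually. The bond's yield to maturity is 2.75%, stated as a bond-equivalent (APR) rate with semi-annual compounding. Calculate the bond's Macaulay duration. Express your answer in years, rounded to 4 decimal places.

Periodic yield y = 0.01375. Discount each cash flow and weight by its period:
  t   CF        PV=CF/(1+0.01375)^t    t·PV
  1       262.50       258.9396       258.9396
  2       262.50       255.4275       510.8549
  3       262.50       251.9630       755.8889
  4    10,262.50     9,716.9440    38,867.7761
  Σ                 10,483.2740    40,393.4595
Price P = Σ PV = 10,483.2740.
Macaulay duration = Σ(t·PV) / P = 40,393.4595 / 10,483.2740 = 3.85313 half-year periods.
In years: 3.85313 / 2 = 1.92657 years.

1.9266 years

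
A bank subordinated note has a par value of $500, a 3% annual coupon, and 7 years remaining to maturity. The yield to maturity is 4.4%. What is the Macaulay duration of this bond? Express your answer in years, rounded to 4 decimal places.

Periodic yield y = 0.044. Discount each cash flow and weight by its year:
  t   CF        PV=CF/(1+0.044)^t    t·PV
  1        15.00        14.3678        14.3678
  2        15.00        13.7623        27.5246
  3        15.00        13.1823        39.5468
  4        15.00        12.6267        50.5067
  5        15.00        12.0945        60.4726
  6        15.00        11.5848        69.5088
  7       515.00       380.9814     2,666.8696
  Σ                    458.5997     2,928.7968
Price P = Σ PV = 458.5997.
Macaulay duration = Σ(t·PV) / P = 2,928.7968 / 458.5997 = 6.38639 years.

6.3864 years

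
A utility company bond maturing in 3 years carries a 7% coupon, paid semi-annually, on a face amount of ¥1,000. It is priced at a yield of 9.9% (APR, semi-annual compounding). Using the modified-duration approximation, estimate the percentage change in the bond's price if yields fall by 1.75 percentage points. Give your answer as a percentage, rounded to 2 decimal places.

Periodic yield y = 0.0495. Modified duration first:
  t   CF        PV=CF/(1+0.0495)^t    t·PV
  1        35.00        33.3492        33.3492
  2        35.00        31.7763        63.5526
  3        35.00        30.2775        90.8326
  4        35.00        28.8495       115.3980
  5        35.00        27.4888       137.4440
  6     1,035.00       774.5433     4,647.2597
  Σ                    926.2846     5,087.8361
P = 926.2846; D_Mac = 5.49274 half-year periods = 2.74637 yrs; D_mod = 2.74637/(1+0.0495) = 2.61683 yrs.
ΔP/P ≈ -D_mod · Δy = -2.61683 × (-0.0175) = +0.045795 = +4.5795%.

+4.58%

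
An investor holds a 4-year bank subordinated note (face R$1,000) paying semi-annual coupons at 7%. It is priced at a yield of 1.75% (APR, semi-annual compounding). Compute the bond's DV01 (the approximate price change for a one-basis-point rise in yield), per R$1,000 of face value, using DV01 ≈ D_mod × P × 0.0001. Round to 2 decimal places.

R$0.43

Periodic yield y = 0.00875.
  t   CF        PV=CF/(1+0.00875)^t    t·PV
  1        35.00        34.6964        34.6964
  2        35.00        34.3954        68.7909
  3        35.00        34.0971       102.2913
  4        35.00        33.8013       135.2053
  5        35.00        33.5081       167.5407
  6        35.00        33.2175       199.3049
  7        35.00        32.9294       230.5055
  8     1,035.00       965.3215     7,722.5718
  Σ                  1,201.9667     8,660.9068
P = 1,201.9667; D_Mac = 7.20561 half-year periods = 3.60281 yrs; D_mod = 3.57156 yrs.
DV01 ≈ 3.57156 × 1,201.9667 × 0.0001 = 0.429289.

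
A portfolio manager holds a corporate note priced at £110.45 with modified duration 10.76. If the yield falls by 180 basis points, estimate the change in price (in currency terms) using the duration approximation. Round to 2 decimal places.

+£21.39

Duration approximation: ΔP/P ≈ -D_mod · Δy = -10.76 × (-0.018) = +0.193680.
ΔP ≈ 110.45 × (+0.193680) = +21.391956.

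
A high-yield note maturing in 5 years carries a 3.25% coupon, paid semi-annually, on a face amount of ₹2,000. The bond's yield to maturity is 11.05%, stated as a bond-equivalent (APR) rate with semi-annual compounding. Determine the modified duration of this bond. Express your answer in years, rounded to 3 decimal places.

Periodic yield y = 0.05525. First find Macaulay duration:
  t   CF        PV=CF/(1+0.05525)^t    t·PV
  1        32.50        30.7984        30.7984
  2        32.50        29.1859        58.3717
  3        32.50        27.6578        82.9733
  4        32.50        26.2097       104.8388
  5        32.50        24.8374       124.1871
  6        32.50        23.5370       141.2220
  7        32.50        22.3047       156.1327
  8        32.50        21.1369       169.0949
  9        32.50        20.0302       180.2717
  10    2,032.50     1,187.0717    11,870.7169
  Σ                  1,412.7696    12,918.6075
P = 1,412.7696; Macaulay duration = 12,918.6075 / 1,412.7696 = 9.14417 half-year periods = 4.57209 years.
Modified duration = D_Mac / (1 + y) = 4.57209 / 1.05525 = 4.33270 years.

4.333 years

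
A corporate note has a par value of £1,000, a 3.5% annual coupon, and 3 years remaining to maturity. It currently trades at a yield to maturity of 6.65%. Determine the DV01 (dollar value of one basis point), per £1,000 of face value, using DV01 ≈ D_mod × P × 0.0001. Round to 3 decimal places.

Periodic yield y = 0.0665.
  t   CF        PV=CF/(1+0.0665)^t    t·PV
  1        35.00        32.8176        32.8176
  2        35.00        30.7713        61.5427
  3     1,035.00       853.2136     2,559.6408
  Σ                    916.8026     2,654.0011
P = 916.8026; D_Mac = 2.89484 yrs; D_mod = 2.71434 yrs.
DV01 ≈ 2.71434 × 916.8026 × 0.0001 = 0.248851.

£0.249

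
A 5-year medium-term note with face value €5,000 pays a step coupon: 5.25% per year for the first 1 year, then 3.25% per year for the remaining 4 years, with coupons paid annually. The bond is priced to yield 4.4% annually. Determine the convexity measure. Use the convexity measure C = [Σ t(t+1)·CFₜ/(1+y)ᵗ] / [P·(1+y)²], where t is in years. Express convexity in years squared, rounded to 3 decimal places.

24.767

With y = 0.044:
  t   CF        PV=CF/(1+0.044)^t    t·PV        t(t+1)·PV
  1       262.50       251.4368       251.4368         502.8736
  2       162.50       149.0913       298.1826         894.5479
  3       162.50       142.8078       428.4233       1,713.6934
  4       162.50       136.7891       547.1562       2,735.7812
  5     5,162.50     4,162.5319    20,812.6593     124,875.9560
  Σ                  4,842.6568    22,337.8583     130,722.8521
P = 4,842.6568.
Convexity = Σ t(t+1)·PV / [P·(1+y)²] = 130,722.8521 / (4,842.6568 × 1.089936) = 24.76662.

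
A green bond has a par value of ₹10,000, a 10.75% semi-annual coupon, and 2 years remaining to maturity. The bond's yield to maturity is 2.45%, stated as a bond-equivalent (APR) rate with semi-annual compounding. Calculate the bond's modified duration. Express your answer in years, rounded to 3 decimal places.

Periodic yield y = 0.01225. First find Macaulay duration:
  t   CF        PV=CF/(1+0.01225)^t    t·PV
  1       537.50       530.9953       530.9953
  2       537.50       524.5693     1,049.1387
  3       537.50       518.2211     1,554.6634
  4    10,537.50    10,036.5961    40,146.3843
  Σ                 11,610.3818    43,281.1816
P = 11,610.3818; Macaulay duration = 43,281.1816 / 11,610.3818 = 3.72780 half-year periods = 1.86390 years.
Modified duration = D_Mac / (1 + y) = 1.86390 / 1.01225 = 1.84134 years.

1.841 years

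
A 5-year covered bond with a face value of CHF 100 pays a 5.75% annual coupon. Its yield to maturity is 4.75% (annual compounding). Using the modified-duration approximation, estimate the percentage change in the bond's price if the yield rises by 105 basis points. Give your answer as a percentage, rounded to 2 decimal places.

Periodic yield y = 0.0475. Modified duration first:
  t   CF        PV=CF/(1+0.0475)^t    t·PV
  1         5.75         5.4893         5.4893
  2         5.75         5.2403        10.4807
  3         5.75         5.0027        15.0081
  4         5.75         4.7759        19.1034
  5       105.75        83.8514       419.2569
  Σ                    104.3596       469.3384
P = 104.3596; D_Mac = 4.49732 yrs; D_mod = 4.49732/(1+0.0475) = 4.29339 yrs.
ΔP/P ≈ -D_mod · Δy = -4.29339 × (+0.0105) = -0.045081 = -4.5081%.

-4.51%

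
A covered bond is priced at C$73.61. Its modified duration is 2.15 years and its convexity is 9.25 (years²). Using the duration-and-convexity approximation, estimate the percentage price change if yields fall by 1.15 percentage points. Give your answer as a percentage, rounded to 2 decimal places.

Duration effect: -D_mod·Δy = -2.15 × (-0.0115) = +0.024725
Convexity effect: ½·C·(Δy)² = 0.5 × 9.25 × (-0.0115)² = +0.00061165625
ΔP/P ≈ +0.024725 + 0.00061165625 = +0.02533665625
= +2.533665625%.

+2.53%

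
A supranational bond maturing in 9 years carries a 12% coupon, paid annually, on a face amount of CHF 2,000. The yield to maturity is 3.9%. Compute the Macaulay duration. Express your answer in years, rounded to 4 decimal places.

6.6241 years

Periodic yield y = 0.039. Discount each cash flow and weight by its year:
  t   CF        PV=CF/(1+0.039)^t    t·PV
  1       240.00       230.9913       230.9913
  2       240.00       222.3208       444.6417
  3       240.00       213.9758       641.9273
  4       240.00       205.9440       823.7758
  5       240.00       198.2136       991.0681
  6       240.00       190.7735     1,144.6408
  7       240.00       183.6126     1,285.2880
  8       240.00       176.7205     1,413.7638
  9     2,240.00     1,587.4794    14,287.3143
  Σ                  3,210.0314    21,263.4111
Price P = Σ PV = 3,210.0314.
Macaulay duration = Σ(t·PV) / P = 21,263.4111 / 3,210.0314 = 6.62405 years.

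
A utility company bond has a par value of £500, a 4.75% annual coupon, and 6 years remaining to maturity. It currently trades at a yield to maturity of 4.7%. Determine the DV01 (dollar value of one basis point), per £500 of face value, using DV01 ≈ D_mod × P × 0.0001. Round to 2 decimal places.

Periodic yield y = 0.047.
  t   CF        PV=CF/(1+0.047)^t    t·PV
  1        23.75        22.6839        22.6839
  2        23.75        21.6656        43.3312
  3        23.75        20.6930        62.0790
  4        23.75        19.7641        79.0564
  5        23.75        18.8769        94.3844
  6       523.75       397.5978     2,385.5867
  Σ                    501.2812     2,687.1215
P = 501.2812; D_Mac = 5.36051 yrs; D_mod = 5.11987 yrs.
DV01 ≈ 5.11987 × 501.2812 × 0.0001 = 0.256650.

£0.26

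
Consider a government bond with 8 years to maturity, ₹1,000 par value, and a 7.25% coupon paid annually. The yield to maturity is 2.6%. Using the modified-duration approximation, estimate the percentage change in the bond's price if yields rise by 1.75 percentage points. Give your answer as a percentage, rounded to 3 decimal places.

Periodic yield y = 0.026. Modified duration first:
  t   CF        PV=CF/(1+0.026)^t    t·PV
  1        72.50        70.6628        70.6628
  2        72.50        68.8721       137.7442
  3        72.50        67.1268       201.3804
  4        72.50        65.4257       261.7029
  5        72.50        63.7678       318.8388
  6        72.50        62.1518       372.9109
  7        72.50        60.5768       424.0377
  8     1,072.50       873.4105     6,987.2841
  Σ                  1,331.9943     8,774.5618
P = 1,331.9943; D_Mac = 6.58754 yrs; D_mod = 6.58754/(1+0.026) = 6.42060 yrs.
ΔP/P ≈ -D_mod · Δy = -6.42060 × (+0.0175) = -0.112361 = -11.2361%.

-11.236%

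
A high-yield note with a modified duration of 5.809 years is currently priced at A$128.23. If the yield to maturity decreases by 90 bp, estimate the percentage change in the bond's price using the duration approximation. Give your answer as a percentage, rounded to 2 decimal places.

+5.23%

Duration approximation: ΔP/P ≈ -D_mod · Δy = -5.809 × (-0.009) = +0.052281.
As a percentage: +5.2281%.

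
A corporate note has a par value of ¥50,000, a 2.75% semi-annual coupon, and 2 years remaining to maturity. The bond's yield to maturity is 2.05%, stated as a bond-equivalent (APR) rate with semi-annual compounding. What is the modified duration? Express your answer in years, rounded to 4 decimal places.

Periodic yield y = 0.01025. First find Macaulay duration:
  t   CF        PV=CF/(1+0.01025)^t    t·PV
  1       687.50       680.5246       680.5246
  2       687.50       673.6200     1,347.2400
  3       687.50       666.7855     2,000.3564
  4    50,687.50    48,661.4936   194,645.9745
  Σ                 50,682.4237   198,674.0955
P = 50,682.4237; Macaulay duration = 198,674.0955 / 50,682.4237 = 3.91998 half-year periods = 1.95999 years.
Modified duration = D_Mac / (1 + y) = 1.95999 / 1.01025 = 1.94010 years.

1.9401 years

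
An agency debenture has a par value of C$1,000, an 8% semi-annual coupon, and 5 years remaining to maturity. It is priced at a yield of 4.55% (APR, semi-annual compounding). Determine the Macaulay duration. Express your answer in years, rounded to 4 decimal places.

Periodic yield y = 0.02275. Discount each cash flow and weight by its period:
  t   CF        PV=CF/(1+0.02275)^t    t·PV
  1        40.00        39.1102        39.1102
  2        40.00        38.2403        76.4806
  3        40.00        37.3897       112.1690
  4        40.00        36.5580       146.2319
  5        40.00        35.7448       178.7239
  6        40.00        34.9497       209.6980
  7        40.00        34.1722       239.2057
  8        40.00        33.4121       267.2970
  9        40.00        32.6689       294.0202
  10    1,040.00       830.4977     8,304.9775
  Σ                  1,152.7436     9,867.9139
Price P = Σ PV = 1,152.7436.
Macaulay duration = Σ(t·PV) / P = 9,867.9139 / 1,152.7436 = 8.56037 half-year periods.
In years: 8.56037 / 2 = 4.28019 years.

4.2802 years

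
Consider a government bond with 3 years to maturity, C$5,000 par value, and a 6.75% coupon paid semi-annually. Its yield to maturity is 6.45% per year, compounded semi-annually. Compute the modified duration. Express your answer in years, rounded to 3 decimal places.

Periodic yield y = 0.03225. First find Macaulay duration:
  t   CF        PV=CF/(1+0.03225)^t    t·PV
  1       168.75       163.4778       163.4778
  2       168.75       158.3704       316.7408
  3       168.75       153.4225       460.2676
  4       168.75       148.6292       594.5169
  5       168.75       143.9857       719.9284
  6     5,168.75     4,272.4420    25,634.6521
  Σ                  5,040.3277    27,889.5836
P = 5,040.3277; Macaulay duration = 27,889.5836 / 5,040.3277 = 5.53329 half-year periods = 2.76664 years.
Modified duration = D_Mac / (1 + y) = 2.76664 / 1.03225 = 2.68021 years.

2.680 years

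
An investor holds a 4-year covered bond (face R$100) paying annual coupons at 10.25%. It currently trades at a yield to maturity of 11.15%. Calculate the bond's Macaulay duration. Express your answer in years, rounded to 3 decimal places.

Periodic yield y = 0.1115. Discount each cash flow and weight by its year:
  t   CF        PV=CF/(1+0.1115)^t    t·PV
  1        10.25         9.2218         9.2218
  2        10.25         8.2967        16.5934
  3        10.25         7.4644        22.3932
  4       110.25        72.2338       288.9354
  Σ                     97.2167       337.1438
Price P = Σ PV = 97.2167.
Macaulay duration = Σ(t·PV) / P = 337.1438 / 97.2167 = 3.46796 years.

3.468 years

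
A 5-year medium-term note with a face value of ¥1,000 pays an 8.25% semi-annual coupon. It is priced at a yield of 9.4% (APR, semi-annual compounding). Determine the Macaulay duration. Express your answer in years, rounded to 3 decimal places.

Periodic yield y = 0.047. Discount each cash flow and weight by its period:
  t   CF        PV=CF/(1+0.047)^t    t·PV
  1        41.25        39.3983        39.3983
  2        41.25        37.6297        75.2594
  3        41.25        35.9405       107.8214
  4        41.25        34.3271       137.3084
  5        41.25        32.7862       163.9308
  6        41.25        31.3144       187.8863
  7        41.25        29.9087       209.3607
  8        41.25        28.5661       228.5286
  9        41.25        27.2837       245.5536
  10    1,041.25       657.7914     6,577.9141
  Σ                    954.9460     7,972.9616
Price P = Σ PV = 954.9460.
Macaulay duration = Σ(t·PV) / P = 7,972.9616 / 954.9460 = 8.34912 half-year periods.
In years: 8.34912 / 2 = 4.17456 years.

4.175 years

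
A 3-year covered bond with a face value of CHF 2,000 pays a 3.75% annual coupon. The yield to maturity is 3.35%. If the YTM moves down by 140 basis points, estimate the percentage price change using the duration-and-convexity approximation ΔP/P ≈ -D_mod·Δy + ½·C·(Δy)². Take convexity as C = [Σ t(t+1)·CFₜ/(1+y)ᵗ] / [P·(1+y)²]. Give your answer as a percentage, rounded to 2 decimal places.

+4.02%

With y = 0.0335:
  t   CF        PV=CF/(1+0.0335)^t    t·PV        t(t+1)·PV
  1        75.00        72.5689        72.5689         145.1379
  2        75.00        70.2167       140.4334         421.3001
  3     2,075.00     1,879.6918     5,639.0755      22,556.3022
  Σ                  2,022.4775     5,852.0779      23,122.7402
P = 2,022.4775; D_Mac = 2.89352 yrs; D_mod = 2.79973 yrs; C = 10.70372.
Duration effect: -2.79973 × (-0.014) = +0.039196
Convexity effect: 0.5 × 10.70372 × (-0.014)² = +0.0010490
ΔP/P ≈ +0.039196 + 0.0010490 = +0.040245 = +4.0245%.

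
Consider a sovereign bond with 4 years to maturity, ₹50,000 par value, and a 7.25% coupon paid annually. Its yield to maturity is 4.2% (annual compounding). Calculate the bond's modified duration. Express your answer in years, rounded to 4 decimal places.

3.4875 years

Periodic yield y = 0.042. First find Macaulay duration:
  t   CF        PV=CF/(1+0.042)^t    t·PV
  1     3,625.00     3,478.8868     3,478.8868
  2     3,625.00     3,338.6629     6,677.3258
  3     3,625.00     3,204.0911     9,612.2733
  4    53,625.00    45,487.9567   181,951.8270
  Σ                 55,509.5975   201,720.3128
P = 55,509.5975; Macaulay duration = 201,720.3128 / 55,509.5975 = 3.63397 years.
Modified duration = D_Mac / (1 + y) = 3.63397 / 1.042 = 3.48750 years.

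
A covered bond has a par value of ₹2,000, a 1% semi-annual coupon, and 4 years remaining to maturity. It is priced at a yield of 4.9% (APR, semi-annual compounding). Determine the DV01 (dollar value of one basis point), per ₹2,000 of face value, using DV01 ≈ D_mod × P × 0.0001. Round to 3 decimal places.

₹0.659

Periodic yield y = 0.0245.
  t   CF        PV=CF/(1+0.0245)^t    t·PV
  1        10.00         9.7609         9.7609
  2        10.00         9.5274        19.0549
  3        10.00         9.2996        27.8988
  4        10.00         9.0772        36.3088
  5        10.00         8.8601        44.3007
  6        10.00         8.6482        51.8895
  7        10.00         8.4414        59.0900
  8     2,010.00     1,656.1526    13,249.2209
  Σ                  1,719.7675    13,497.5245
P = 1,719.7675; D_Mac = 7.84846 half-year periods = 3.92423 yrs; D_mod = 3.83038 yrs.
DV01 ≈ 3.83038 × 1,719.7675 × 0.0001 = 0.658737.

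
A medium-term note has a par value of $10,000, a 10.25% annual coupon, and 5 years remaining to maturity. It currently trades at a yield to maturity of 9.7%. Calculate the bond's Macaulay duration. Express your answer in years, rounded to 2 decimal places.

Periodic yield y = 0.097. Discount each cash flow and weight by its year:
  t   CF        PV=CF/(1+0.097)^t    t·PV
  1     1,025.00       934.3665       934.3665
  2     1,025.00       851.7470     1,703.4940
  3     1,025.00       776.4330     2,329.2990
  4     1,025.00       707.7785     2,831.1139
  5    11,025.00     6,939.7761    34,698.8806
  Σ                 10,210.1010    42,497.1540
Price P = Σ PV = 10,210.1010.
Macaulay duration = Σ(t·PV) / P = 42,497.1540 / 10,210.1010 = 4.16227 years.

4.16 years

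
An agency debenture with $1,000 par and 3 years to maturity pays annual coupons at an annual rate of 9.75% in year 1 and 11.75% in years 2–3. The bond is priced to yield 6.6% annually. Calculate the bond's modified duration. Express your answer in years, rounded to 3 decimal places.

2.574 years

Periodic yield y = 0.066. First find Macaulay duration:
  t   CF        PV=CF/(1+0.066)^t    t·PV
  1        97.50        91.4634        91.4634
  2       117.50       103.4007       206.8014
  3     1,117.50       922.5203     2,767.5608
  Σ                  1,117.3844     3,065.8256
P = 1,117.3844; Macaulay duration = 3,065.8256 / 1,117.3844 = 2.74375 years.
Modified duration = D_Mac / (1 + y) = 2.74375 / 1.066 = 2.57388 years.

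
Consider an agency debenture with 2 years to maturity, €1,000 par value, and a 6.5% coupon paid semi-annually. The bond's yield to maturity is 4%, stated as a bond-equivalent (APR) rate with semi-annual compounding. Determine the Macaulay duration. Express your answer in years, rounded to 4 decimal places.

Periodic yield y = 0.02. Discount each cash flow and weight by its period:
  t   CF        PV=CF/(1+0.02)^t    t·PV
  1        32.50        31.8627        31.8627
  2        32.50        31.2380        62.4760
  3        32.50        30.6255        91.8764
  4     1,032.50       953.8704     3,815.4816
  Σ                  1,047.5966     4,001.6968
Price P = Σ PV = 1,047.5966.
Macaulay duration = Σ(t·PV) / P = 4,001.6968 / 1,047.5966 = 3.81988 half-year periods.
In years: 3.81988 / 2 = 1.90994 years.

1.9099 years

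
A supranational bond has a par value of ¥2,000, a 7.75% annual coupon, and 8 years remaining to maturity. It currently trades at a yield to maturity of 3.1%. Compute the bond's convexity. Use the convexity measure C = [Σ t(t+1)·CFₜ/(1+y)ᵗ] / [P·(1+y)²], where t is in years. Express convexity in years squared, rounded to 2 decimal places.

With y = 0.031:
  t   CF        PV=CF/(1+0.031)^t    t·PV        t(t+1)·PV
  1       155.00       150.3395       150.3395         300.6790
  2       155.00       145.8191       291.6382         874.9145
  3       155.00       141.4346       424.3038       1,697.2153
  4       155.00       137.1820       548.7279       2,743.6394
  5       155.00       133.0572       665.2860       3,991.7159
  6       155.00       129.0564       774.3387       5,420.3708
  7       155.00       125.1760       876.2319       7,009.8555
  8     2,155.00     1,688.0214    13,504.1713     121,537.5419
  Σ                  2,650.0862    17,235.0373     143,575.9324
P = 2,650.0862.
Convexity = Σ t(t+1)·PV / [P·(1+y)²] = 143,575.9324 / (2,650.0862 × 1.062961) = 50.96879.

50.97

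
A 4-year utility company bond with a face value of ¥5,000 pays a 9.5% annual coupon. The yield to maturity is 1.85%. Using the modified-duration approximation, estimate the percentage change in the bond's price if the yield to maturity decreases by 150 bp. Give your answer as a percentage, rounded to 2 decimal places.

+5.26%

Periodic yield y = 0.0185. Modified duration first:
  t   CF        PV=CF/(1+0.0185)^t    t·PV
  1       475.00       466.3721       466.3721
  2       475.00       457.9009       915.8019
  3       475.00       449.5837     1,348.7510
  4     5,475.00     5,087.9167    20,351.6667
  Σ                  6,461.7734    23,082.5917
P = 6,461.7734; D_Mac = 3.57218 yrs; D_mod = 3.57218/(1+0.0185) = 3.50729 yrs.
ΔP/P ≈ -D_mod · Δy = -3.50729 × (-0.015) = +0.052609 = +5.2609%.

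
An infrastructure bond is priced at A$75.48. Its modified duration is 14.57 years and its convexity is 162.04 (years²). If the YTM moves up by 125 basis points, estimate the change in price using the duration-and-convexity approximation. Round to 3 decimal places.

-A$12.791

Duration effect: -D_mod·Δy = -14.57 × (+0.0125) = -0.182125
Convexity effect: ½·C·(Δy)² = 0.5 × 162.04 × (0.0125)² = +0.012659375
ΔP/P ≈ -0.182125 + 0.012659375 = -0.169465625
ΔP ≈ 75.48 × (-0.169465625) = -12.791265375.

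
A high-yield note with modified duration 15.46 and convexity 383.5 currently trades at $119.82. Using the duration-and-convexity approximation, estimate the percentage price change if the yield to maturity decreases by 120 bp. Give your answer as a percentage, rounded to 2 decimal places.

+21.31%

Duration effect: -D_mod·Δy = -15.46 × (-0.012) = +0.185520
Convexity effect: ½·C·(Δy)² = 0.5 × 383.5 × (-0.012)² = +0.0276120
ΔP/P ≈ +0.185520 + 0.0276120 = +0.213132
= +21.3132%.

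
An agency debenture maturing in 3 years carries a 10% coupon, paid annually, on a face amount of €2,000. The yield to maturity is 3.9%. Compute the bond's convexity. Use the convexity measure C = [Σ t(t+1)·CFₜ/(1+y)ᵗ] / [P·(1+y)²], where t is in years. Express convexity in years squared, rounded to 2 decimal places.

With y = 0.039:
  t   CF        PV=CF/(1+0.039)^t    t·PV        t(t+1)·PV
  1       200.00       192.4928       192.4928         384.9856
  2       200.00       185.2674       370.5347       1,111.6041
  3     2,200.00     1,961.4446     5,884.3337      23,537.3348
  Σ                  2,339.2047     6,447.3612      25,033.9245
P = 2,339.2047.
Convexity = Σ t(t+1)·PV / [P·(1+y)²] = 25,033.9245 / (2,339.2047 × 1.079521) = 9.91356.

9.91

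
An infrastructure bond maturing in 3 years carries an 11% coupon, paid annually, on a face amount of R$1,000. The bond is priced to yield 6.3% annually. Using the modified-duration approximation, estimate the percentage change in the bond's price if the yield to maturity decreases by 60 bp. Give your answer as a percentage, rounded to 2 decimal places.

+1.54%

Periodic yield y = 0.063. Modified duration first:
  t   CF        PV=CF/(1+0.063)^t    t·PV
  1       110.00       103.4807       103.4807
  2       110.00        97.3478       194.6956
  3     1,110.00       924.1090     2,772.3269
  Σ                  1,124.9375     3,070.5032
P = 1,124.9375; D_Mac = 2.72949 yrs; D_mod = 2.72949/(1+0.063) = 2.56772 yrs.
ΔP/P ≈ -D_mod · Δy = -2.56772 × (-0.006) = +0.015406 = +1.5406%.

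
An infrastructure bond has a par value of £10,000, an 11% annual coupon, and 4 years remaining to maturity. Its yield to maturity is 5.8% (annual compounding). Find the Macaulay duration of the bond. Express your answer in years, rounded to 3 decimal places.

Periodic yield y = 0.058. Discount each cash flow and weight by its year:
  t   CF        PV=CF/(1+0.058)^t    t·PV
  1     1,100.00     1,039.6975     1,039.6975
  2     1,100.00       982.7009     1,965.4018
  3     1,100.00       928.8288     2,786.4865
  4    11,100.00     8,858.9104    35,435.6415
  Σ                 11,810.1376    41,227.2273
Price P = Σ PV = 11,810.1376.
Macaulay duration = Σ(t·PV) / P = 41,227.2273 / 11,810.1376 = 3.49083 years.

3.491 years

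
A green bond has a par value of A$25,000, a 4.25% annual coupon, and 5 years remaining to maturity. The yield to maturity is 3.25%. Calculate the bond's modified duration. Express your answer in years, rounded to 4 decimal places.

4.4731 years

Periodic yield y = 0.0325. First find Macaulay duration:
  t   CF        PV=CF/(1+0.0325)^t    t·PV
  1     1,062.50     1,029.0557     1,029.0557
  2     1,062.50       996.6641     1,993.3282
  3     1,062.50       965.2921     2,895.8763
  4     1,062.50       934.9076     3,739.6305
  5    26,062.50    22,210.8803   111,054.4013
  Σ                 26,136.7998   120,712.2920
P = 26,136.7998; Macaulay duration = 120,712.2920 / 26,136.7998 = 4.61848 years.
Modified duration = D_Mac / (1 + y) = 4.61848 / 1.0325 = 4.47310 years.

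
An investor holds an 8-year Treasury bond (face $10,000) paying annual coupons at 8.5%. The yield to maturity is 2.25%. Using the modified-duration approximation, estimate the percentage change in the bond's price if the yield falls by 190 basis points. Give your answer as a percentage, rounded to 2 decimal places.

Periodic yield y = 0.0225. Modified duration first:
  t   CF        PV=CF/(1+0.0225)^t    t·PV
  1       850.00       831.2958       831.2958
  2       850.00       813.0033     1,626.0065
  3       850.00       795.1132     2,385.3397
  4       850.00       777.6168     3,110.4674
  5       850.00       760.5055     3,802.5274
  6       850.00       743.7706     4,462.6238
  7       850.00       727.4040     5,091.8283
  8    10,850.00     9,080.7811    72,646.2485
  Σ                 14,529.4904    93,956.3373
P = 14,529.4904; D_Mac = 6.46660 yrs; D_mod = 6.46660/(1+0.0225) = 6.32430 yrs.
ΔP/P ≈ -D_mod · Δy = -6.32430 × (-0.019) = +0.120162 = +12.0162%.

+12.02%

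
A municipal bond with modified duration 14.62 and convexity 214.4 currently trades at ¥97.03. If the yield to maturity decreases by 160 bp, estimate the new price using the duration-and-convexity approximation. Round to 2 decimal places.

Duration effect: -D_mod·Δy = -14.62 × (-0.016) = +0.233920
Convexity effect: ½·C·(Δy)² = 0.5 × 214.4 × (-0.016)² = +0.0274432
ΔP/P ≈ +0.233920 + 0.0274432 = +0.2613632
New price ≈ 97.03 × (1 + 0.2613632) = 122.390071296.

¥122.39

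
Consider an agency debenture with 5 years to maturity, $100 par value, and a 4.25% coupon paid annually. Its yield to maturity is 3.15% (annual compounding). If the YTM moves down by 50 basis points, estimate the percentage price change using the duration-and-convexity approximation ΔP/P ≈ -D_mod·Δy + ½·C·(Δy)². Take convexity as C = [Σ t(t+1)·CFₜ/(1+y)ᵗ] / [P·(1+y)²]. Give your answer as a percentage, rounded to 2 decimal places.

With y = 0.0315:
  t   CF        PV=CF/(1+0.0315)^t    t·PV        t(t+1)·PV
  1         4.25         4.1202         4.1202           8.2404
  2         4.25         3.9944         7.9888          23.9663
  3         4.25         3.8724        11.6172          46.4689
  4         4.25         3.7542        15.0166          75.0831
  5       104.25        89.2750       446.3750       2,678.2503
  Σ                    105.0162       485.1179       2,832.0090
P = 105.0162; D_Mac = 4.61946 yrs; D_mod = 4.47839 yrs; C = 25.34545.
Duration effect: -4.47839 × (-0.005) = +0.022392
Convexity effect: 0.5 × 25.34545 × (-0.005)² = +0.0003168
ΔP/P ≈ +0.022392 + 0.0003168 = +0.022709 = +2.2709%.

+2.27%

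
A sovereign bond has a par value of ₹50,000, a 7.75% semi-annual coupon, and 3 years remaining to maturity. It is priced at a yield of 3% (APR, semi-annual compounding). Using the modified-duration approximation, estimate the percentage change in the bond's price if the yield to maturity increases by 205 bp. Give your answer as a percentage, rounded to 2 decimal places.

Periodic yield y = 0.015. Modified duration first:
  t   CF        PV=CF/(1+0.015)^t    t·PV
  1     1,937.50     1,908.8670     1,908.8670
  2     1,937.50     1,880.6571     3,761.3143
  3     1,937.50     1,852.8642     5,558.5925
  4     1,937.50     1,825.4819     7,301.9278
  5     1,937.50     1,798.5044     8,992.5219
  6    51,937.50    47,499.0351   284,994.2107
  Σ                 56,765.4098   312,517.4342
P = 56,765.4098; D_Mac = 5.50542 half-year periods = 2.75271 yrs; D_mod = 2.75271/(1+0.015) = 2.71203 yrs.
ΔP/P ≈ -D_mod · Δy = -2.71203 × (+0.0205) = -0.055597 = -5.5597%.

-5.56%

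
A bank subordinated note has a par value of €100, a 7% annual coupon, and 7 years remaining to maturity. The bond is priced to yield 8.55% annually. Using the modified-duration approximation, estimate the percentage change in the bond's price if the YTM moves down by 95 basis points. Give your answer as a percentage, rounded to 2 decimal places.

Periodic yield y = 0.0855. Modified duration first:
  t   CF        PV=CF/(1+0.0855)^t    t·PV
  1         7.00         6.4486         6.4486
  2         7.00         5.9407        11.8814
  3         7.00         5.4728        16.4184
  4         7.00         5.0417        20.1669
  5         7.00         4.6446        23.2230
  6         7.00         4.2788        25.6726
  7       107.00        60.2525       421.7674
  Σ                     92.0797       525.5784
P = 92.0797; D_Mac = 5.70786 yrs; D_mod = 5.70786/(1+0.0855) = 5.25828 yrs.
ΔP/P ≈ -D_mod · Δy = -5.25828 × (-0.0095) = +0.049954 = +4.9954%.

+5.00%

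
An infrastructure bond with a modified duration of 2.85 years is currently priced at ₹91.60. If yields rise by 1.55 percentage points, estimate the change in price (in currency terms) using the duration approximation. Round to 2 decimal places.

-₹4.05

Duration approximation: ΔP/P ≈ -D_mod · Δy = -2.85 × (+0.0155) = -0.044175.
ΔP ≈ 91.60 × (-0.044175) = -4.04643.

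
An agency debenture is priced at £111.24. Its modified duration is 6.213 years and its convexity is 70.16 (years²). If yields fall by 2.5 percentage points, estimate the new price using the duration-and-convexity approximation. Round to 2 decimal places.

£130.96

Duration effect: -D_mod·Δy = -6.213 × (-0.025) = +0.155325
Convexity effect: ½·C·(Δy)² = 0.5 × 70.16 × (-0.025)² = +0.0219250
ΔP/P ≈ +0.155325 + 0.0219250 = +0.177250
New price ≈ 111.24 × (1 + 0.177250) = 130.95729.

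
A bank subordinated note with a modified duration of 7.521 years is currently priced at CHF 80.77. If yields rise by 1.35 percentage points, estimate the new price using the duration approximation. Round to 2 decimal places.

CHF 72.57

Duration approximation: ΔP/P ≈ -D_mod · Δy = -7.521 × (+0.0135) = -0.1015335.
New price ≈ 80.77 × (1 - 0.1015335) = 72.569139205.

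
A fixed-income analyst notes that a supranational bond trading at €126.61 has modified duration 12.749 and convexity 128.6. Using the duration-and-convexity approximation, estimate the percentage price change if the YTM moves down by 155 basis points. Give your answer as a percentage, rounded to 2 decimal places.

+21.31%

Duration effect: -D_mod·Δy = -12.749 × (-0.0155) = +0.1976095
Convexity effect: ½·C·(Δy)² = 0.5 × 128.6 × (-0.0155)² = +0.015448075
ΔP/P ≈ +0.1976095 + 0.015448075 = +0.213057575
= +21.3057575%.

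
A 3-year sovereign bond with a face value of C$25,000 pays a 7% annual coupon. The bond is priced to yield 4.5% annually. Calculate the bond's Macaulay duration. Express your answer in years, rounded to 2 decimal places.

Periodic yield y = 0.045. Discount each cash flow and weight by its year:
  t   CF        PV=CF/(1+0.045)^t    t·PV
  1     1,750.00     1,674.6411     1,674.6411
  2     1,750.00     1,602.5274     3,205.0548
  3    26,750.00    23,440.9342    70,322.8025
  Σ                 26,718.1027    75,202.4985
Price P = Σ PV = 26,718.1027.
Macaulay duration = Σ(t·PV) / P = 75,202.4985 / 26,718.1027 = 2.81466 years.

2.81 years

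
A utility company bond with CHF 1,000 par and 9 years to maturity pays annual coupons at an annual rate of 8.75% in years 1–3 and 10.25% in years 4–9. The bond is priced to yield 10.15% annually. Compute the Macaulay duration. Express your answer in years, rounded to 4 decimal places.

6.4623 years

Periodic yield y = 0.1015. Discount each cash flow and weight by its year:
  t   CF        PV=CF/(1+0.1015)^t    t·PV
  1        87.50        79.4371        79.4371
  2        87.50        72.1172       144.2345
  3        87.50        65.4718       196.4155
  4       102.50        69.6283       278.5132
  5       102.50        63.2123       316.0613
  6       102.50        57.3874       344.3246
  7       102.50        52.0994       364.6955
  8       102.50        47.2986       378.3884
  9     1,102.50       461.8682     4,156.8140
  Σ                    968.5204     6,258.8843
Price P = Σ PV = 968.5204.
Macaulay duration = Σ(t·PV) / P = 6,258.8843 / 968.5204 = 6.46232 years.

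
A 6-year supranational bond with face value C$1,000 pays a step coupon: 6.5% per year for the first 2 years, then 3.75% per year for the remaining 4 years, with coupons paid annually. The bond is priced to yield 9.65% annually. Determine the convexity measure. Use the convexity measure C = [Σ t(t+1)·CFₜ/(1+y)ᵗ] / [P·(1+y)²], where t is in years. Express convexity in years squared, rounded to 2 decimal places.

With y = 0.0965:
  t   CF        PV=CF/(1+0.0965)^t    t·PV        t(t+1)·PV
  1        65.00        59.2795        59.2795         118.5591
  2        65.00        54.0625       108.1250         324.3750
  3        37.50        28.4450        85.3349         341.3395
  4        37.50        25.9416       103.7664         518.8320
  5        37.50        23.6585       118.2927         709.7564
  6     1,037.50       596.9477     3,581.6863      25,071.8038
  Σ                    788.3348     4,056.4848      27,084.6657
P = 788.3348.
Convexity = Σ t(t+1)·PV / [P·(1+y)²] = 27,084.6657 / (788.3348 × 1.202312) = 28.57561.

28.58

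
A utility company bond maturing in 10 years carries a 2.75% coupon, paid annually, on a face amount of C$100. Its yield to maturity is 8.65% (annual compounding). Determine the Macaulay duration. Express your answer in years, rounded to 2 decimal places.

Periodic yield y = 0.0865. Discount each cash flow and weight by its year:
  t   CF        PV=CF/(1+0.0865)^t    t·PV
  1         2.75         2.5311         2.5311
  2         2.75         2.3296         4.6591
  3         2.75         2.1441         6.4323
  4         2.75         1.9734         7.8936
  5         2.75         1.8163         9.0814
  6         2.75         1.6717        10.0301
  7         2.75         1.5386        10.7702
  8         2.75         1.4161        11.3288
  9         2.75         1.3034        11.7303
  10      102.75        44.8213       448.2131
  Σ                     61.5454       522.6699
Price P = Σ PV = 61.5454.
Macaulay duration = Σ(t·PV) / P = 522.6699 / 61.5454 = 8.49242 years.

8.49 years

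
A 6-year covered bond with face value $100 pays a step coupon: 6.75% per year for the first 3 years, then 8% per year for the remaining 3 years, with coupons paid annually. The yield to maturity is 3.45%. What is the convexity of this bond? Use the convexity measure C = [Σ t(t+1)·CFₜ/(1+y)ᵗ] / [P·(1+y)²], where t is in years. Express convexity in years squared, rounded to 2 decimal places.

32.24

With y = 0.0345:
  t   CF        PV=CF/(1+0.0345)^t    t·PV        t(t+1)·PV
  1         6.75         6.5249         6.5249          13.0498
  2         6.75         6.3073        12.6146          37.8437
  3         6.75         6.0969        18.2908          73.1633
  4         8.00         6.9850        27.9401         139.7005
  5         8.00         6.7521        33.7604         202.5624
  6       108.00        88.1132       528.6790       3,700.7528
  Σ                    120.7794       627.8098       4,167.0725
P = 120.7794.
Convexity = Σ t(t+1)·PV / [P·(1+y)²] = 4,167.0725 / (120.7794 × 1.070190) = 32.23868.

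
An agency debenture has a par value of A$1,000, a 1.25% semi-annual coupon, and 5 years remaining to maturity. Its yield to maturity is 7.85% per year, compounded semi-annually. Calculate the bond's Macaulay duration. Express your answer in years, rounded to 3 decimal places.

Periodic yield y = 0.03925. Discount each cash flow and weight by its period:
  t   CF        PV=CF/(1+0.03925)^t    t·PV
  1         6.25         6.0140         6.0140
  2         6.25         5.7868        11.5736
  3         6.25         5.5683        16.7048
  4         6.25         5.3580        21.4319
  5         6.25         5.1556        25.7780
  6         6.25         4.9609        29.7654
  7         6.25         4.7735        33.4147
  8         6.25         4.5932        36.7460
  9         6.25         4.4198        39.7779
  10    1,006.25       684.7083     6,847.0825
  Σ                    731.3383     7,068.2888
Price P = Σ PV = 731.3383.
Macaulay duration = Σ(t·PV) / P = 7,068.2888 / 731.3383 = 9.66487 half-year periods.
In years: 9.66487 / 2 = 4.83243 years.

4.832 years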